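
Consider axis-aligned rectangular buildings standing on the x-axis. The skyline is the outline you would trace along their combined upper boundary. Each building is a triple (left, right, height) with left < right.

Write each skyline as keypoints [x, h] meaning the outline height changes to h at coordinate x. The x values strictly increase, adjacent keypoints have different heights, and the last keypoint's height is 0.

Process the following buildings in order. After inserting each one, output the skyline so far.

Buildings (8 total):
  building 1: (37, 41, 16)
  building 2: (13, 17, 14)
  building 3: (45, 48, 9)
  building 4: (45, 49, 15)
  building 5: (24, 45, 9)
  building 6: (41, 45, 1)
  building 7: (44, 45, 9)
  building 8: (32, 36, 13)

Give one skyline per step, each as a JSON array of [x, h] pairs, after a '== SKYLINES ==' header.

== SKYLINES ==
[[37,16],[41,0]]
[[13,14],[17,0],[37,16],[41,0]]
[[13,14],[17,0],[37,16],[41,0],[45,9],[48,0]]
[[13,14],[17,0],[37,16],[41,0],[45,15],[49,0]]
[[13,14],[17,0],[24,9],[37,16],[41,9],[45,15],[49,0]]
[[13,14],[17,0],[24,9],[37,16],[41,9],[45,15],[49,0]]
[[13,14],[17,0],[24,9],[37,16],[41,9],[45,15],[49,0]]
[[13,14],[17,0],[24,9],[32,13],[36,9],[37,16],[41,9],[45,15],[49,0]]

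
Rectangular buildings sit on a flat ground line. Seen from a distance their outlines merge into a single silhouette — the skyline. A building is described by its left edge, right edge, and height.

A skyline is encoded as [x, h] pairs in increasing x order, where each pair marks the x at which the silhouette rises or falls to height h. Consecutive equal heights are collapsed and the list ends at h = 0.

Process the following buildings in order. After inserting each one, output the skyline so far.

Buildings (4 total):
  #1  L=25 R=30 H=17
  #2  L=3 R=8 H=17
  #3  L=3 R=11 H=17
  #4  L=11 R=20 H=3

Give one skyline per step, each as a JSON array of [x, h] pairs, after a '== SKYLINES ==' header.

== SKYLINES ==
[[25,17],[30,0]]
[[3,17],[8,0],[25,17],[30,0]]
[[3,17],[11,0],[25,17],[30,0]]
[[3,17],[11,3],[20,0],[25,17],[30,0]]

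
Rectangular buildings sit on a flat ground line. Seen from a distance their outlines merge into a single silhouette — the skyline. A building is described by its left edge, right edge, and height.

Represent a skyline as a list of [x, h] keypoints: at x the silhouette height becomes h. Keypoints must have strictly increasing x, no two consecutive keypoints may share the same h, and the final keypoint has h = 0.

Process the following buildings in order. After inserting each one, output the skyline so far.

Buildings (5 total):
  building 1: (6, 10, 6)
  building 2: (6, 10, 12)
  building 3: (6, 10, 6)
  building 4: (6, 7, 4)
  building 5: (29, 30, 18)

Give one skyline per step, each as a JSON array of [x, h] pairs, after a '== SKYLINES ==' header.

== SKYLINES ==
[[6,6],[10,0]]
[[6,12],[10,0]]
[[6,12],[10,0]]
[[6,12],[10,0]]
[[6,12],[10,0],[29,18],[30,0]]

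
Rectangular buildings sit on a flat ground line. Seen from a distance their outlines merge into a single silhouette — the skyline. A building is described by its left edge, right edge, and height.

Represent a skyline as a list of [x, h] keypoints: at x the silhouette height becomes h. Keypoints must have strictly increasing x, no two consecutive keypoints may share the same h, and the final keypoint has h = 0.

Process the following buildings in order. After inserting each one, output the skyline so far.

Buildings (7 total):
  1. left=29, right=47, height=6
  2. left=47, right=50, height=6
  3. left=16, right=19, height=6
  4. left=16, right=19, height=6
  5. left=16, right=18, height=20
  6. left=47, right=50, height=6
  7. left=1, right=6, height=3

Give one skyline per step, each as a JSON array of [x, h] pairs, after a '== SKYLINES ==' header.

== SKYLINES ==
[[29,6],[47,0]]
[[29,6],[50,0]]
[[16,6],[19,0],[29,6],[50,0]]
[[16,6],[19,0],[29,6],[50,0]]
[[16,20],[18,6],[19,0],[29,6],[50,0]]
[[16,20],[18,6],[19,0],[29,6],[50,0]]
[[1,3],[6,0],[16,20],[18,6],[19,0],[29,6],[50,0]]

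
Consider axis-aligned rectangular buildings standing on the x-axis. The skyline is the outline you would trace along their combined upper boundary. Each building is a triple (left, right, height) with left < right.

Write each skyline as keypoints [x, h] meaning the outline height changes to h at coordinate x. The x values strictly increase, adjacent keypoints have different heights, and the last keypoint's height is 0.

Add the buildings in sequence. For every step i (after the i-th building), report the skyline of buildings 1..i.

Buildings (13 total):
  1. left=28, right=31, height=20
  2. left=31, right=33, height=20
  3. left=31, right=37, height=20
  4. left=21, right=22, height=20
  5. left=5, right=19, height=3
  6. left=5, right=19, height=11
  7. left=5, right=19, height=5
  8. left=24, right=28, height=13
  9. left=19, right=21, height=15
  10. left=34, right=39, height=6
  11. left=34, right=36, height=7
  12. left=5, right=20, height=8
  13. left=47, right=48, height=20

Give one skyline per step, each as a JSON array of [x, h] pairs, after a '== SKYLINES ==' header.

== SKYLINES ==
[[28,20],[31,0]]
[[28,20],[33,0]]
[[28,20],[37,0]]
[[21,20],[22,0],[28,20],[37,0]]
[[5,3],[19,0],[21,20],[22,0],[28,20],[37,0]]
[[5,11],[19,0],[21,20],[22,0],[28,20],[37,0]]
[[5,11],[19,0],[21,20],[22,0],[28,20],[37,0]]
[[5,11],[19,0],[21,20],[22,0],[24,13],[28,20],[37,0]]
[[5,11],[19,15],[21,20],[22,0],[24,13],[28,20],[37,0]]
[[5,11],[19,15],[21,20],[22,0],[24,13],[28,20],[37,6],[39,0]]
[[5,11],[19,15],[21,20],[22,0],[24,13],[28,20],[37,6],[39,0]]
[[5,11],[19,15],[21,20],[22,0],[24,13],[28,20],[37,6],[39,0]]
[[5,11],[19,15],[21,20],[22,0],[24,13],[28,20],[37,6],[39,0],[47,20],[48,0]]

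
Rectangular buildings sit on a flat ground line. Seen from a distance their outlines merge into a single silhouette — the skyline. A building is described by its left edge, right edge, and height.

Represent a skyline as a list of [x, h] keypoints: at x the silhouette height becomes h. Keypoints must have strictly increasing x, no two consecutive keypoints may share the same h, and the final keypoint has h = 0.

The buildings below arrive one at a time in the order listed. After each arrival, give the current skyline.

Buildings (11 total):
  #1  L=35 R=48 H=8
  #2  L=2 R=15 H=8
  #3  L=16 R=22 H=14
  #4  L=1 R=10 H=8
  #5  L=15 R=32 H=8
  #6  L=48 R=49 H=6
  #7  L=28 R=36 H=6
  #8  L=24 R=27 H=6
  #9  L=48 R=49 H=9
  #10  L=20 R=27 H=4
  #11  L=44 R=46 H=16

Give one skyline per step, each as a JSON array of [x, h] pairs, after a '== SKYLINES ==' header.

== SKYLINES ==
[[35,8],[48,0]]
[[2,8],[15,0],[35,8],[48,0]]
[[2,8],[15,0],[16,14],[22,0],[35,8],[48,0]]
[[1,8],[15,0],[16,14],[22,0],[35,8],[48,0]]
[[1,8],[16,14],[22,8],[32,0],[35,8],[48,0]]
[[1,8],[16,14],[22,8],[32,0],[35,8],[48,6],[49,0]]
[[1,8],[16,14],[22,8],[32,6],[35,8],[48,6],[49,0]]
[[1,8],[16,14],[22,8],[32,6],[35,8],[48,6],[49,0]]
[[1,8],[16,14],[22,8],[32,6],[35,8],[48,9],[49,0]]
[[1,8],[16,14],[22,8],[32,6],[35,8],[48,9],[49,0]]
[[1,8],[16,14],[22,8],[32,6],[35,8],[44,16],[46,8],[48,9],[49,0]]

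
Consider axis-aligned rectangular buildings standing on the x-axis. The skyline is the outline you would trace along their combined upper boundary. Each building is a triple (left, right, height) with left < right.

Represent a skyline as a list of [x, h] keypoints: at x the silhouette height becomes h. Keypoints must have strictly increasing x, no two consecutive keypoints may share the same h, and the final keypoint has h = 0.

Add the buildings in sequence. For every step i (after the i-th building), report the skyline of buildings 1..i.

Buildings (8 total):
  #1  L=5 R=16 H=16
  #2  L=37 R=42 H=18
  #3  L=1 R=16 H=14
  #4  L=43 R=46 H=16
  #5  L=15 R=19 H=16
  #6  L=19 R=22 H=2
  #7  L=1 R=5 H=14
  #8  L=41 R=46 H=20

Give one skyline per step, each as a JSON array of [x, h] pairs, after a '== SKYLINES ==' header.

== SKYLINES ==
[[5,16],[16,0]]
[[5,16],[16,0],[37,18],[42,0]]
[[1,14],[5,16],[16,0],[37,18],[42,0]]
[[1,14],[5,16],[16,0],[37,18],[42,0],[43,16],[46,0]]
[[1,14],[5,16],[19,0],[37,18],[42,0],[43,16],[46,0]]
[[1,14],[5,16],[19,2],[22,0],[37,18],[42,0],[43,16],[46,0]]
[[1,14],[5,16],[19,2],[22,0],[37,18],[42,0],[43,16],[46,0]]
[[1,14],[5,16],[19,2],[22,0],[37,18],[41,20],[46,0]]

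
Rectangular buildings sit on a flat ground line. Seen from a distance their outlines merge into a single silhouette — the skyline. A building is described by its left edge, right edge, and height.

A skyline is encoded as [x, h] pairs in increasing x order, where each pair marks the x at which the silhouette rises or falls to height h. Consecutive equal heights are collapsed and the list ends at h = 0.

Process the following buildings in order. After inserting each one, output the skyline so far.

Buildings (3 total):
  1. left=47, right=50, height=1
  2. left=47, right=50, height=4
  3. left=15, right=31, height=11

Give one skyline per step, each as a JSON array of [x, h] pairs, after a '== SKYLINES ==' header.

== SKYLINES ==
[[47,1],[50,0]]
[[47,4],[50,0]]
[[15,11],[31,0],[47,4],[50,0]]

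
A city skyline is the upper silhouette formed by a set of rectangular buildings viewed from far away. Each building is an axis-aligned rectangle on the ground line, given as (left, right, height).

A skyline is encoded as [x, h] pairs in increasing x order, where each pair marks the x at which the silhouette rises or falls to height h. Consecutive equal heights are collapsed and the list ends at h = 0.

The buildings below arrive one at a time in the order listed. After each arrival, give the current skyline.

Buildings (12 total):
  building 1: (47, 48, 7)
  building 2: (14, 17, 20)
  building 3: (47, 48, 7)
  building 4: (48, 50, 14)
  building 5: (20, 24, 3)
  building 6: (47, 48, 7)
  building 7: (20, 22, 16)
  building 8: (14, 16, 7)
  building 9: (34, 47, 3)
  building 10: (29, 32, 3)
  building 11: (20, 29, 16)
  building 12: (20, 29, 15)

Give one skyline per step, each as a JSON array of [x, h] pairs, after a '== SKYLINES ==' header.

== SKYLINES ==
[[47,7],[48,0]]
[[14,20],[17,0],[47,7],[48,0]]
[[14,20],[17,0],[47,7],[48,0]]
[[14,20],[17,0],[47,7],[48,14],[50,0]]
[[14,20],[17,0],[20,3],[24,0],[47,7],[48,14],[50,0]]
[[14,20],[17,0],[20,3],[24,0],[47,7],[48,14],[50,0]]
[[14,20],[17,0],[20,16],[22,3],[24,0],[47,7],[48,14],[50,0]]
[[14,20],[17,0],[20,16],[22,3],[24,0],[47,7],[48,14],[50,0]]
[[14,20],[17,0],[20,16],[22,3],[24,0],[34,3],[47,7],[48,14],[50,0]]
[[14,20],[17,0],[20,16],[22,3],[24,0],[29,3],[32,0],[34,3],[47,7],[48,14],[50,0]]
[[14,20],[17,0],[20,16],[29,3],[32,0],[34,3],[47,7],[48,14],[50,0]]
[[14,20],[17,0],[20,16],[29,3],[32,0],[34,3],[47,7],[48,14],[50,0]]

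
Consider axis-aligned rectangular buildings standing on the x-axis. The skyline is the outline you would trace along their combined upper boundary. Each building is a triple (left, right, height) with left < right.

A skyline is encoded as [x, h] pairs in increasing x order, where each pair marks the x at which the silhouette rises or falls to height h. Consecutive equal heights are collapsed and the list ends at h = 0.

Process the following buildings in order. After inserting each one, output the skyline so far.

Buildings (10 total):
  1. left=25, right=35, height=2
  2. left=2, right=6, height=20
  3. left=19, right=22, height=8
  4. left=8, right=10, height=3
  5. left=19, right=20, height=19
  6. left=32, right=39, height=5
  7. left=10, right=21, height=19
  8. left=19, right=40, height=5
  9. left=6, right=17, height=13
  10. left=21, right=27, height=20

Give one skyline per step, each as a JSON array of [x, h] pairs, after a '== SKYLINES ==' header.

== SKYLINES ==
[[25,2],[35,0]]
[[2,20],[6,0],[25,2],[35,0]]
[[2,20],[6,0],[19,8],[22,0],[25,2],[35,0]]
[[2,20],[6,0],[8,3],[10,0],[19,8],[22,0],[25,2],[35,0]]
[[2,20],[6,0],[8,3],[10,0],[19,19],[20,8],[22,0],[25,2],[35,0]]
[[2,20],[6,0],[8,3],[10,0],[19,19],[20,8],[22,0],[25,2],[32,5],[39,0]]
[[2,20],[6,0],[8,3],[10,19],[21,8],[22,0],[25,2],[32,5],[39,0]]
[[2,20],[6,0],[8,3],[10,19],[21,8],[22,5],[40,0]]
[[2,20],[6,13],[10,19],[21,8],[22,5],[40,0]]
[[2,20],[6,13],[10,19],[21,20],[27,5],[40,0]]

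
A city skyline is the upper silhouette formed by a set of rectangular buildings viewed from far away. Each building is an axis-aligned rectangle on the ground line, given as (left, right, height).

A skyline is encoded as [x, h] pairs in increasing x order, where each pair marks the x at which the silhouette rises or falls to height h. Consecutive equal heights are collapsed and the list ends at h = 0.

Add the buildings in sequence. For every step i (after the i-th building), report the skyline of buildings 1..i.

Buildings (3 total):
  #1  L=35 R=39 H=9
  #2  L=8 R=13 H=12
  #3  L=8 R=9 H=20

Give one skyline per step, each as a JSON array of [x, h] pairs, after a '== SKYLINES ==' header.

== SKYLINES ==
[[35,9],[39,0]]
[[8,12],[13,0],[35,9],[39,0]]
[[8,20],[9,12],[13,0],[35,9],[39,0]]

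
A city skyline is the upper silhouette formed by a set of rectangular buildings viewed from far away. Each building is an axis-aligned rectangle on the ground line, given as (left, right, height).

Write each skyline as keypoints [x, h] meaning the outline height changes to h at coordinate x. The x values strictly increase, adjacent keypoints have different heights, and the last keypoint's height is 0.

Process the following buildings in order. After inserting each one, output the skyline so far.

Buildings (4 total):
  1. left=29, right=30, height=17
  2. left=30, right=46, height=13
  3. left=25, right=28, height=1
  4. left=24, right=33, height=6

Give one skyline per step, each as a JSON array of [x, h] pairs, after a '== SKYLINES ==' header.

== SKYLINES ==
[[29,17],[30,0]]
[[29,17],[30,13],[46,0]]
[[25,1],[28,0],[29,17],[30,13],[46,0]]
[[24,6],[29,17],[30,13],[46,0]]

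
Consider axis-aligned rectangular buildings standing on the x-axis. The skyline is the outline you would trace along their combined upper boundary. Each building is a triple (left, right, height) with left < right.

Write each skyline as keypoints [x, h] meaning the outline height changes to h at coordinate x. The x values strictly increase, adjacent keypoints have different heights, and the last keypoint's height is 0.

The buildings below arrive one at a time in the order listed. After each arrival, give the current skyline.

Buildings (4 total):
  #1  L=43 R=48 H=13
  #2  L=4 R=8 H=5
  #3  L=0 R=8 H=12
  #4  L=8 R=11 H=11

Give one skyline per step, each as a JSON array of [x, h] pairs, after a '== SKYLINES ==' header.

== SKYLINES ==
[[43,13],[48,0]]
[[4,5],[8,0],[43,13],[48,0]]
[[0,12],[8,0],[43,13],[48,0]]
[[0,12],[8,11],[11,0],[43,13],[48,0]]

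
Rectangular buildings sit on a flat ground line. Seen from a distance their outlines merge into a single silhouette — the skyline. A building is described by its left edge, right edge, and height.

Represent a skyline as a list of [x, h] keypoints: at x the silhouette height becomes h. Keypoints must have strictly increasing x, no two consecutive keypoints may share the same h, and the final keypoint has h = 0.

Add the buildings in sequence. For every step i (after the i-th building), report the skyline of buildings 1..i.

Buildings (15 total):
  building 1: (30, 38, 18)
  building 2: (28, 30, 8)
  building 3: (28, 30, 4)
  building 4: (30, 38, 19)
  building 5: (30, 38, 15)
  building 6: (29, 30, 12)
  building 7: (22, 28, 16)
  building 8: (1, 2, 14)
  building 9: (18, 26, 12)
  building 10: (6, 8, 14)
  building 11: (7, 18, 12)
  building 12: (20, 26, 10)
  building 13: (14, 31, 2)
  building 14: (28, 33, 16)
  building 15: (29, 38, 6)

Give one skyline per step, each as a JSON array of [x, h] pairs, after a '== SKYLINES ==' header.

== SKYLINES ==
[[30,18],[38,0]]
[[28,8],[30,18],[38,0]]
[[28,8],[30,18],[38,0]]
[[28,8],[30,19],[38,0]]
[[28,8],[30,19],[38,0]]
[[28,8],[29,12],[30,19],[38,0]]
[[22,16],[28,8],[29,12],[30,19],[38,0]]
[[1,14],[2,0],[22,16],[28,8],[29,12],[30,19],[38,0]]
[[1,14],[2,0],[18,12],[22,16],[28,8],[29,12],[30,19],[38,0]]
[[1,14],[2,0],[6,14],[8,0],[18,12],[22,16],[28,8],[29,12],[30,19],[38,0]]
[[1,14],[2,0],[6,14],[8,12],[22,16],[28,8],[29,12],[30,19],[38,0]]
[[1,14],[2,0],[6,14],[8,12],[22,16],[28,8],[29,12],[30,19],[38,0]]
[[1,14],[2,0],[6,14],[8,12],[22,16],[28,8],[29,12],[30,19],[38,0]]
[[1,14],[2,0],[6,14],[8,12],[22,16],[30,19],[38,0]]
[[1,14],[2,0],[6,14],[8,12],[22,16],[30,19],[38,0]]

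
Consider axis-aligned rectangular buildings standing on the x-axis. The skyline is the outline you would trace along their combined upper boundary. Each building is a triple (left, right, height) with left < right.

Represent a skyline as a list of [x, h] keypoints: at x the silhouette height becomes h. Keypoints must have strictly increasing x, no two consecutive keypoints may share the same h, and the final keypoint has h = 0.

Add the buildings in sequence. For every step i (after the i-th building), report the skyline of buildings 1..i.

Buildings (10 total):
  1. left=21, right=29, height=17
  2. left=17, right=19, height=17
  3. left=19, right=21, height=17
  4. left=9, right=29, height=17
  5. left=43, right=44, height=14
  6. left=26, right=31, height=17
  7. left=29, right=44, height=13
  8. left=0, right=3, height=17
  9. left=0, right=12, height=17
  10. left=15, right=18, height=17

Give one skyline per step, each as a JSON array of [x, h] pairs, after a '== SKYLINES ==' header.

== SKYLINES ==
[[21,17],[29,0]]
[[17,17],[19,0],[21,17],[29,0]]
[[17,17],[29,0]]
[[9,17],[29,0]]
[[9,17],[29,0],[43,14],[44,0]]
[[9,17],[31,0],[43,14],[44,0]]
[[9,17],[31,13],[43,14],[44,0]]
[[0,17],[3,0],[9,17],[31,13],[43,14],[44,0]]
[[0,17],[31,13],[43,14],[44,0]]
[[0,17],[31,13],[43,14],[44,0]]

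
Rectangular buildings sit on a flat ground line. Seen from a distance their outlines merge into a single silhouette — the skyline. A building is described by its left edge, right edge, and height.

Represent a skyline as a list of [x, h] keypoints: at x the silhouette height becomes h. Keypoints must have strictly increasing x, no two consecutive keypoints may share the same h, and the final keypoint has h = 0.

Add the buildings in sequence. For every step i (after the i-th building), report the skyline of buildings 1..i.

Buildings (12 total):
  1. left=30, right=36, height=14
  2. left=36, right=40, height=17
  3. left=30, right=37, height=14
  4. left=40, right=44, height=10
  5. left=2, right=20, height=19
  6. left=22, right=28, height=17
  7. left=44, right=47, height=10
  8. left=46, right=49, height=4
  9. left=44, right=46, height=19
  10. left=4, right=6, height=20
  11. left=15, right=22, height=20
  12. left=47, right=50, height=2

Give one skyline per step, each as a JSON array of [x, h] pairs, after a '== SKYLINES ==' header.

== SKYLINES ==
[[30,14],[36,0]]
[[30,14],[36,17],[40,0]]
[[30,14],[36,17],[40,0]]
[[30,14],[36,17],[40,10],[44,0]]
[[2,19],[20,0],[30,14],[36,17],[40,10],[44,0]]
[[2,19],[20,0],[22,17],[28,0],[30,14],[36,17],[40,10],[44,0]]
[[2,19],[20,0],[22,17],[28,0],[30,14],[36,17],[40,10],[47,0]]
[[2,19],[20,0],[22,17],[28,0],[30,14],[36,17],[40,10],[47,4],[49,0]]
[[2,19],[20,0],[22,17],[28,0],[30,14],[36,17],[40,10],[44,19],[46,10],[47,4],[49,0]]
[[2,19],[4,20],[6,19],[20,0],[22,17],[28,0],[30,14],[36,17],[40,10],[44,19],[46,10],[47,4],[49,0]]
[[2,19],[4,20],[6,19],[15,20],[22,17],[28,0],[30,14],[36,17],[40,10],[44,19],[46,10],[47,4],[49,0]]
[[2,19],[4,20],[6,19],[15,20],[22,17],[28,0],[30,14],[36,17],[40,10],[44,19],[46,10],[47,4],[49,2],[50,0]]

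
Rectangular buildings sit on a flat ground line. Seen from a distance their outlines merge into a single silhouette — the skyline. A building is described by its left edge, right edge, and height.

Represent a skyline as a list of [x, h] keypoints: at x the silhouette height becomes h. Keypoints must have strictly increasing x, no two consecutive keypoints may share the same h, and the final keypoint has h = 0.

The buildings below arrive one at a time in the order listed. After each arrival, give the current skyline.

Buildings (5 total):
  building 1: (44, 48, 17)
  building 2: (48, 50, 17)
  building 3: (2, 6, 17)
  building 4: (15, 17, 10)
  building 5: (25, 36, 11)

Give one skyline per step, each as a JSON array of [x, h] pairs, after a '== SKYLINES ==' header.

== SKYLINES ==
[[44,17],[48,0]]
[[44,17],[50,0]]
[[2,17],[6,0],[44,17],[50,0]]
[[2,17],[6,0],[15,10],[17,0],[44,17],[50,0]]
[[2,17],[6,0],[15,10],[17,0],[25,11],[36,0],[44,17],[50,0]]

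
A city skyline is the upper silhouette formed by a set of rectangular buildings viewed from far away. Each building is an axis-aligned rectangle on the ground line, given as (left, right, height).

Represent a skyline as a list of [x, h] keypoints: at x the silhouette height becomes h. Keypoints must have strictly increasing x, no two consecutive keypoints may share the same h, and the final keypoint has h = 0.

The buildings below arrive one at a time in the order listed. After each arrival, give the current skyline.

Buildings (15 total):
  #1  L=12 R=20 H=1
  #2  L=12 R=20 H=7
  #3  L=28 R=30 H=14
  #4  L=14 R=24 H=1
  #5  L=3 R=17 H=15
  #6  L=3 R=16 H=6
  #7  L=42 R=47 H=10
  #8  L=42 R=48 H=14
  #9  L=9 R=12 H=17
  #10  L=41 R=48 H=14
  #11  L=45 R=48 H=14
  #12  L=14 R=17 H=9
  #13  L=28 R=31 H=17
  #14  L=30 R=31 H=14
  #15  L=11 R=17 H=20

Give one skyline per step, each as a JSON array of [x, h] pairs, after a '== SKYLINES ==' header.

== SKYLINES ==
[[12,1],[20,0]]
[[12,7],[20,0]]
[[12,7],[20,0],[28,14],[30,0]]
[[12,7],[20,1],[24,0],[28,14],[30,0]]
[[3,15],[17,7],[20,1],[24,0],[28,14],[30,0]]
[[3,15],[17,7],[20,1],[24,0],[28,14],[30,0]]
[[3,15],[17,7],[20,1],[24,0],[28,14],[30,0],[42,10],[47,0]]
[[3,15],[17,7],[20,1],[24,0],[28,14],[30,0],[42,14],[48,0]]
[[3,15],[9,17],[12,15],[17,7],[20,1],[24,0],[28,14],[30,0],[42,14],[48,0]]
[[3,15],[9,17],[12,15],[17,7],[20,1],[24,0],[28,14],[30,0],[41,14],[48,0]]
[[3,15],[9,17],[12,15],[17,7],[20,1],[24,0],[28,14],[30,0],[41,14],[48,0]]
[[3,15],[9,17],[12,15],[17,7],[20,1],[24,0],[28,14],[30,0],[41,14],[48,0]]
[[3,15],[9,17],[12,15],[17,7],[20,1],[24,0],[28,17],[31,0],[41,14],[48,0]]
[[3,15],[9,17],[12,15],[17,7],[20,1],[24,0],[28,17],[31,0],[41,14],[48,0]]
[[3,15],[9,17],[11,20],[17,7],[20,1],[24,0],[28,17],[31,0],[41,14],[48,0]]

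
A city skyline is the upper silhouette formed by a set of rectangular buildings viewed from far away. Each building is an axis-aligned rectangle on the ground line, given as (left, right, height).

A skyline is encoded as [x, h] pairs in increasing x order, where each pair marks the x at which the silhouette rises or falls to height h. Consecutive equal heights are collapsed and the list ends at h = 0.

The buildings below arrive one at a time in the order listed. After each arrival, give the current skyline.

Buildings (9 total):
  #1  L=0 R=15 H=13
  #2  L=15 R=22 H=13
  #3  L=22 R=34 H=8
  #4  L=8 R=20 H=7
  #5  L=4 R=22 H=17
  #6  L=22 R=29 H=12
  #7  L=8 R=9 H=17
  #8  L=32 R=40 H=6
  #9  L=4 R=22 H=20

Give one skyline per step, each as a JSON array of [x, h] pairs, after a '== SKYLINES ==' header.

== SKYLINES ==
[[0,13],[15,0]]
[[0,13],[22,0]]
[[0,13],[22,8],[34,0]]
[[0,13],[22,8],[34,0]]
[[0,13],[4,17],[22,8],[34,0]]
[[0,13],[4,17],[22,12],[29,8],[34,0]]
[[0,13],[4,17],[22,12],[29,8],[34,0]]
[[0,13],[4,17],[22,12],[29,8],[34,6],[40,0]]
[[0,13],[4,20],[22,12],[29,8],[34,6],[40,0]]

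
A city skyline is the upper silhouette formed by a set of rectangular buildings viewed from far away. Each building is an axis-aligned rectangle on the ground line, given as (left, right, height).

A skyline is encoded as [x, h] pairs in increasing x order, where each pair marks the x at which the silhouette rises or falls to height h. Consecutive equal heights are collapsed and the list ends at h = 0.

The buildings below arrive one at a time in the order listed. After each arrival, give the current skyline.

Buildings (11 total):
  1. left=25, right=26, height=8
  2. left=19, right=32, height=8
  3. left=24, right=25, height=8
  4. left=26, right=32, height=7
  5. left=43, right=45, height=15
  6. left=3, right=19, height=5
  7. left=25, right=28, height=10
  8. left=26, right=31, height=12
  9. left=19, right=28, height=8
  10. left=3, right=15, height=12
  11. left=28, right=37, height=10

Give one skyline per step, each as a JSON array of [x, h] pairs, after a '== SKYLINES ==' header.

== SKYLINES ==
[[25,8],[26,0]]
[[19,8],[32,0]]
[[19,8],[32,0]]
[[19,8],[32,0]]
[[19,8],[32,0],[43,15],[45,0]]
[[3,5],[19,8],[32,0],[43,15],[45,0]]
[[3,5],[19,8],[25,10],[28,8],[32,0],[43,15],[45,0]]
[[3,5],[19,8],[25,10],[26,12],[31,8],[32,0],[43,15],[45,0]]
[[3,5],[19,8],[25,10],[26,12],[31,8],[32,0],[43,15],[45,0]]
[[3,12],[15,5],[19,8],[25,10],[26,12],[31,8],[32,0],[43,15],[45,0]]
[[3,12],[15,5],[19,8],[25,10],[26,12],[31,10],[37,0],[43,15],[45,0]]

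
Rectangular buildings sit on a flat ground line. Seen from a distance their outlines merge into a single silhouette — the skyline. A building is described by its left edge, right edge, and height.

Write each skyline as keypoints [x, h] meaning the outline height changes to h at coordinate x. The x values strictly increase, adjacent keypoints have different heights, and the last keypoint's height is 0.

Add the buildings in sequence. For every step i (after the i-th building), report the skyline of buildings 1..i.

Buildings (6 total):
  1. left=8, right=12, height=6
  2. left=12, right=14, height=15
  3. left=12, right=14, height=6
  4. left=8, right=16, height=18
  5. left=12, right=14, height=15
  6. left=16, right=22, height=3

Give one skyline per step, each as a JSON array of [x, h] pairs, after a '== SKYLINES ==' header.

== SKYLINES ==
[[8,6],[12,0]]
[[8,6],[12,15],[14,0]]
[[8,6],[12,15],[14,0]]
[[8,18],[16,0]]
[[8,18],[16,0]]
[[8,18],[16,3],[22,0]]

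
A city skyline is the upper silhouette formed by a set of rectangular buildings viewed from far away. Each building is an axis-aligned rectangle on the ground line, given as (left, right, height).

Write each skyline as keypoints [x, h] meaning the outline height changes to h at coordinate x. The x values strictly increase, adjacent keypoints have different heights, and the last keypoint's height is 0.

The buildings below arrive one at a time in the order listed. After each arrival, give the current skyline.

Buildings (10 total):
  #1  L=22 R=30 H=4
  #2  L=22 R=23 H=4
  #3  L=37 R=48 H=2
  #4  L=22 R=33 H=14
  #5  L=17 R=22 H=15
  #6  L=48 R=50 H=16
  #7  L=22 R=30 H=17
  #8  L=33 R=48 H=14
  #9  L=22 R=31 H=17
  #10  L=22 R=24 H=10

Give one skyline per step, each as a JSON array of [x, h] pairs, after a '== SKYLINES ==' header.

== SKYLINES ==
[[22,4],[30,0]]
[[22,4],[30,0]]
[[22,4],[30,0],[37,2],[48,0]]
[[22,14],[33,0],[37,2],[48,0]]
[[17,15],[22,14],[33,0],[37,2],[48,0]]
[[17,15],[22,14],[33,0],[37,2],[48,16],[50,0]]
[[17,15],[22,17],[30,14],[33,0],[37,2],[48,16],[50,0]]
[[17,15],[22,17],[30,14],[48,16],[50,0]]
[[17,15],[22,17],[31,14],[48,16],[50,0]]
[[17,15],[22,17],[31,14],[48,16],[50,0]]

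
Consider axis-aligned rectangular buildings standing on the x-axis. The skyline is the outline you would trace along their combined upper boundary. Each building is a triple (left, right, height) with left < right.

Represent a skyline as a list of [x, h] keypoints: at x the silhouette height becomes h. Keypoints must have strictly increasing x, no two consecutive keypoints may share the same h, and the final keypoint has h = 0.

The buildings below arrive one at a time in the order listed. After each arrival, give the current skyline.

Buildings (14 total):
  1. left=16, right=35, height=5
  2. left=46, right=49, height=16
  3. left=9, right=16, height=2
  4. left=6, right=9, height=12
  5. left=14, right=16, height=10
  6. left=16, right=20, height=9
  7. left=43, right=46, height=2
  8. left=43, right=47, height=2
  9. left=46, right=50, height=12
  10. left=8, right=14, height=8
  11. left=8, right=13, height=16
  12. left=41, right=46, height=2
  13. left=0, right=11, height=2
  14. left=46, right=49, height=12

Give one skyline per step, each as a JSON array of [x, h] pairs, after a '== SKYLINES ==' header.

== SKYLINES ==
[[16,5],[35,0]]
[[16,5],[35,0],[46,16],[49,0]]
[[9,2],[16,5],[35,0],[46,16],[49,0]]
[[6,12],[9,2],[16,5],[35,0],[46,16],[49,0]]
[[6,12],[9,2],[14,10],[16,5],[35,0],[46,16],[49,0]]
[[6,12],[9,2],[14,10],[16,9],[20,5],[35,0],[46,16],[49,0]]
[[6,12],[9,2],[14,10],[16,9],[20,5],[35,0],[43,2],[46,16],[49,0]]
[[6,12],[9,2],[14,10],[16,9],[20,5],[35,0],[43,2],[46,16],[49,0]]
[[6,12],[9,2],[14,10],[16,9],[20,5],[35,0],[43,2],[46,16],[49,12],[50,0]]
[[6,12],[9,8],[14,10],[16,9],[20,5],[35,0],[43,2],[46,16],[49,12],[50,0]]
[[6,12],[8,16],[13,8],[14,10],[16,9],[20,5],[35,0],[43,2],[46,16],[49,12],[50,0]]
[[6,12],[8,16],[13,8],[14,10],[16,9],[20,5],[35,0],[41,2],[46,16],[49,12],[50,0]]
[[0,2],[6,12],[8,16],[13,8],[14,10],[16,9],[20,5],[35,0],[41,2],[46,16],[49,12],[50,0]]
[[0,2],[6,12],[8,16],[13,8],[14,10],[16,9],[20,5],[35,0],[41,2],[46,16],[49,12],[50,0]]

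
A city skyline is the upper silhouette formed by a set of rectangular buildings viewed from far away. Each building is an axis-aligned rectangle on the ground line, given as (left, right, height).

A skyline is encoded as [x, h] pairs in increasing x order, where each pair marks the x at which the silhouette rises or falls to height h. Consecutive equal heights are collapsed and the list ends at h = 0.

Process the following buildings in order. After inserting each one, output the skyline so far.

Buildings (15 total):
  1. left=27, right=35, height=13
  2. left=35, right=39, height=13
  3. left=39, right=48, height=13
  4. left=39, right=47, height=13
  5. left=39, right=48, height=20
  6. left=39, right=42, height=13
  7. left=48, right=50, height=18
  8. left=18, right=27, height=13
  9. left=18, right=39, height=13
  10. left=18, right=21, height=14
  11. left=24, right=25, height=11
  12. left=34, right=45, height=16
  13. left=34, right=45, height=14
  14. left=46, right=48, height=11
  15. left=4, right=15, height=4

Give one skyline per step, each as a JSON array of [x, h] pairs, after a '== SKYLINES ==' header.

== SKYLINES ==
[[27,13],[35,0]]
[[27,13],[39,0]]
[[27,13],[48,0]]
[[27,13],[48,0]]
[[27,13],[39,20],[48,0]]
[[27,13],[39,20],[48,0]]
[[27,13],[39,20],[48,18],[50,0]]
[[18,13],[39,20],[48,18],[50,0]]
[[18,13],[39,20],[48,18],[50,0]]
[[18,14],[21,13],[39,20],[48,18],[50,0]]
[[18,14],[21,13],[39,20],[48,18],[50,0]]
[[18,14],[21,13],[34,16],[39,20],[48,18],[50,0]]
[[18,14],[21,13],[34,16],[39,20],[48,18],[50,0]]
[[18,14],[21,13],[34,16],[39,20],[48,18],[50,0]]
[[4,4],[15,0],[18,14],[21,13],[34,16],[39,20],[48,18],[50,0]]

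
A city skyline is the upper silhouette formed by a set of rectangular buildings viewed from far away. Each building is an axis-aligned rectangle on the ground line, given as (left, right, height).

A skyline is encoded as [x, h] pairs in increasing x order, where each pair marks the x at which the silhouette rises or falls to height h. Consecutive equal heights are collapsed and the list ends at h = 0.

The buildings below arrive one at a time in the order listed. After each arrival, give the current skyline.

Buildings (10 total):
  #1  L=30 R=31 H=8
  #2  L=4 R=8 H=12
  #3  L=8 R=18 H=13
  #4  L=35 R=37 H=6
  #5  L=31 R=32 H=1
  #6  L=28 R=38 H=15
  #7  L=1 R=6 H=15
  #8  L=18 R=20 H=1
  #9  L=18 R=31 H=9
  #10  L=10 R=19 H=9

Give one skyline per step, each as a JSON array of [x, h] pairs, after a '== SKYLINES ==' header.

== SKYLINES ==
[[30,8],[31,0]]
[[4,12],[8,0],[30,8],[31,0]]
[[4,12],[8,13],[18,0],[30,8],[31,0]]
[[4,12],[8,13],[18,0],[30,8],[31,0],[35,6],[37,0]]
[[4,12],[8,13],[18,0],[30,8],[31,1],[32,0],[35,6],[37,0]]
[[4,12],[8,13],[18,0],[28,15],[38,0]]
[[1,15],[6,12],[8,13],[18,0],[28,15],[38,0]]
[[1,15],[6,12],[8,13],[18,1],[20,0],[28,15],[38,0]]
[[1,15],[6,12],[8,13],[18,9],[28,15],[38,0]]
[[1,15],[6,12],[8,13],[18,9],[28,15],[38,0]]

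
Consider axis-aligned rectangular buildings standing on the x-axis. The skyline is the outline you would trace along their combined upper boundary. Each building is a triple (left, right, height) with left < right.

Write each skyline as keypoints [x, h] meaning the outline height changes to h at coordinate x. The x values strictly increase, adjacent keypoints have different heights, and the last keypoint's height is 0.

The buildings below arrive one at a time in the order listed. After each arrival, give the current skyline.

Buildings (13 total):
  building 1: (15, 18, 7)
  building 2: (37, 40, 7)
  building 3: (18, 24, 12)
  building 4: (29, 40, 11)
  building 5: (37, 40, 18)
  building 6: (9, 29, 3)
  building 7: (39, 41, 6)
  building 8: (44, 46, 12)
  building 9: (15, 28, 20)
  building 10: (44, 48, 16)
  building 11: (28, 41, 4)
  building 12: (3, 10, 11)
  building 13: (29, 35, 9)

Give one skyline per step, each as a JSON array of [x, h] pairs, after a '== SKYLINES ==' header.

== SKYLINES ==
[[15,7],[18,0]]
[[15,7],[18,0],[37,7],[40,0]]
[[15,7],[18,12],[24,0],[37,7],[40,0]]
[[15,7],[18,12],[24,0],[29,11],[40,0]]
[[15,7],[18,12],[24,0],[29,11],[37,18],[40,0]]
[[9,3],[15,7],[18,12],[24,3],[29,11],[37,18],[40,0]]
[[9,3],[15,7],[18,12],[24,3],[29,11],[37,18],[40,6],[41,0]]
[[9,3],[15,7],[18,12],[24,3],[29,11],[37,18],[40,6],[41,0],[44,12],[46,0]]
[[9,3],[15,20],[28,3],[29,11],[37,18],[40,6],[41,0],[44,12],[46,0]]
[[9,3],[15,20],[28,3],[29,11],[37,18],[40,6],[41,0],[44,16],[48,0]]
[[9,3],[15,20],[28,4],[29,11],[37,18],[40,6],[41,0],[44,16],[48,0]]
[[3,11],[10,3],[15,20],[28,4],[29,11],[37,18],[40,6],[41,0],[44,16],[48,0]]
[[3,11],[10,3],[15,20],[28,4],[29,11],[37,18],[40,6],[41,0],[44,16],[48,0]]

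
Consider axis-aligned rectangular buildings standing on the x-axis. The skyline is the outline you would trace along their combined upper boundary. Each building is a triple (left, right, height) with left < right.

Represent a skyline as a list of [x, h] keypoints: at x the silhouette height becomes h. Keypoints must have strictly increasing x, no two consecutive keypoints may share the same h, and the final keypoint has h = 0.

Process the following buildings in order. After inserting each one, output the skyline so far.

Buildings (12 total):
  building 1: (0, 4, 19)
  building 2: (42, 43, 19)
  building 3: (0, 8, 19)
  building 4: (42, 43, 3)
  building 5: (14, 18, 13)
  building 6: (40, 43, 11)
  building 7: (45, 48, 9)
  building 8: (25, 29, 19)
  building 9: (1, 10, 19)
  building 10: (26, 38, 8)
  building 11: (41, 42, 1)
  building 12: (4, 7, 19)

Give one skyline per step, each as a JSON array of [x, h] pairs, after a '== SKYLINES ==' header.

== SKYLINES ==
[[0,19],[4,0]]
[[0,19],[4,0],[42,19],[43,0]]
[[0,19],[8,0],[42,19],[43,0]]
[[0,19],[8,0],[42,19],[43,0]]
[[0,19],[8,0],[14,13],[18,0],[42,19],[43,0]]
[[0,19],[8,0],[14,13],[18,0],[40,11],[42,19],[43,0]]
[[0,19],[8,0],[14,13],[18,0],[40,11],[42,19],[43,0],[45,9],[48,0]]
[[0,19],[8,0],[14,13],[18,0],[25,19],[29,0],[40,11],[42,19],[43,0],[45,9],[48,0]]
[[0,19],[10,0],[14,13],[18,0],[25,19],[29,0],[40,11],[42,19],[43,0],[45,9],[48,0]]
[[0,19],[10,0],[14,13],[18,0],[25,19],[29,8],[38,0],[40,11],[42,19],[43,0],[45,9],[48,0]]
[[0,19],[10,0],[14,13],[18,0],[25,19],[29,8],[38,0],[40,11],[42,19],[43,0],[45,9],[48,0]]
[[0,19],[10,0],[14,13],[18,0],[25,19],[29,8],[38,0],[40,11],[42,19],[43,0],[45,9],[48,0]]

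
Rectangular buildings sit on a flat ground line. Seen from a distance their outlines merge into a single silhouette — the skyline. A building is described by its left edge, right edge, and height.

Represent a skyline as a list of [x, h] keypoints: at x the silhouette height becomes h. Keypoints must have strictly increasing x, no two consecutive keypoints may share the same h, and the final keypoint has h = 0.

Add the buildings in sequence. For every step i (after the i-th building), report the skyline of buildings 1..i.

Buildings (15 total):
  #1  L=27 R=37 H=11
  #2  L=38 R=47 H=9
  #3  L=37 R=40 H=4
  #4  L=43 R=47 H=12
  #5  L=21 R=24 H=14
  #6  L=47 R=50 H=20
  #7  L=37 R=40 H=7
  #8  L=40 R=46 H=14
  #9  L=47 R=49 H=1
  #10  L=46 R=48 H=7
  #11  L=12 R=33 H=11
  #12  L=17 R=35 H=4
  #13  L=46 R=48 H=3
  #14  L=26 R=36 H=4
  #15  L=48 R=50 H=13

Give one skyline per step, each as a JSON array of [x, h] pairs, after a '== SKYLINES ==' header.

== SKYLINES ==
[[27,11],[37,0]]
[[27,11],[37,0],[38,9],[47,0]]
[[27,11],[37,4],[38,9],[47,0]]
[[27,11],[37,4],[38,9],[43,12],[47,0]]
[[21,14],[24,0],[27,11],[37,4],[38,9],[43,12],[47,0]]
[[21,14],[24,0],[27,11],[37,4],[38,9],[43,12],[47,20],[50,0]]
[[21,14],[24,0],[27,11],[37,7],[38,9],[43,12],[47,20],[50,0]]
[[21,14],[24,0],[27,11],[37,7],[38,9],[40,14],[46,12],[47,20],[50,0]]
[[21,14],[24,0],[27,11],[37,7],[38,9],[40,14],[46,12],[47,20],[50,0]]
[[21,14],[24,0],[27,11],[37,7],[38,9],[40,14],[46,12],[47,20],[50,0]]
[[12,11],[21,14],[24,11],[37,7],[38,9],[40,14],[46,12],[47,20],[50,0]]
[[12,11],[21,14],[24,11],[37,7],[38,9],[40,14],[46,12],[47,20],[50,0]]
[[12,11],[21,14],[24,11],[37,7],[38,9],[40,14],[46,12],[47,20],[50,0]]
[[12,11],[21,14],[24,11],[37,7],[38,9],[40,14],[46,12],[47,20],[50,0]]
[[12,11],[21,14],[24,11],[37,7],[38,9],[40,14],[46,12],[47,20],[50,0]]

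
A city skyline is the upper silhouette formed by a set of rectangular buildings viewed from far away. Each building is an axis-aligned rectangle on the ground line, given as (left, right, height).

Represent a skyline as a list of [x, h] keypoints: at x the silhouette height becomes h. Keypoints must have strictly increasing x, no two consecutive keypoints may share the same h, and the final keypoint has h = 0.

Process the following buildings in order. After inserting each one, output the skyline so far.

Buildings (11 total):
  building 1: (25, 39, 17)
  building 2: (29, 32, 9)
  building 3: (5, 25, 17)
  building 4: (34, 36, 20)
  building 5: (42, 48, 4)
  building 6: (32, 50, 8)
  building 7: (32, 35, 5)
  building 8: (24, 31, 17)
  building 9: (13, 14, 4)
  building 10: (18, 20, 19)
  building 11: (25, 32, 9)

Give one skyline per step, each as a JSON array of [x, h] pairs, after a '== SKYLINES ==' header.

== SKYLINES ==
[[25,17],[39,0]]
[[25,17],[39,0]]
[[5,17],[39,0]]
[[5,17],[34,20],[36,17],[39,0]]
[[5,17],[34,20],[36,17],[39,0],[42,4],[48,0]]
[[5,17],[34,20],[36,17],[39,8],[50,0]]
[[5,17],[34,20],[36,17],[39,8],[50,0]]
[[5,17],[34,20],[36,17],[39,8],[50,0]]
[[5,17],[34,20],[36,17],[39,8],[50,0]]
[[5,17],[18,19],[20,17],[34,20],[36,17],[39,8],[50,0]]
[[5,17],[18,19],[20,17],[34,20],[36,17],[39,8],[50,0]]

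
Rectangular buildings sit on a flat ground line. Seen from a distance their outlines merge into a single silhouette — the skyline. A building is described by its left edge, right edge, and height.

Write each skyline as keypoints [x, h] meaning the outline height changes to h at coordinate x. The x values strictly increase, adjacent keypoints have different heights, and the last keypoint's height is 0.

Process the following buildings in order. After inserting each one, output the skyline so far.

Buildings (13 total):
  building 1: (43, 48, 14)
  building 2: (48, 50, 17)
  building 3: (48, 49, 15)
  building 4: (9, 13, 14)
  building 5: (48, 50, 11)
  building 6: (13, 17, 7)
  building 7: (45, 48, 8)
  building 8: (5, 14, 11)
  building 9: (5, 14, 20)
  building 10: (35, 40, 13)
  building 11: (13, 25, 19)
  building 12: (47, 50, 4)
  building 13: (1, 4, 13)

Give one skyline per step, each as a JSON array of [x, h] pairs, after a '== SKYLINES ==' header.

== SKYLINES ==
[[43,14],[48,0]]
[[43,14],[48,17],[50,0]]
[[43,14],[48,17],[50,0]]
[[9,14],[13,0],[43,14],[48,17],[50,0]]
[[9,14],[13,0],[43,14],[48,17],[50,0]]
[[9,14],[13,7],[17,0],[43,14],[48,17],[50,0]]
[[9,14],[13,7],[17,0],[43,14],[48,17],[50,0]]
[[5,11],[9,14],[13,11],[14,7],[17,0],[43,14],[48,17],[50,0]]
[[5,20],[14,7],[17,0],[43,14],[48,17],[50,0]]
[[5,20],[14,7],[17,0],[35,13],[40,0],[43,14],[48,17],[50,0]]
[[5,20],[14,19],[25,0],[35,13],[40,0],[43,14],[48,17],[50,0]]
[[5,20],[14,19],[25,0],[35,13],[40,0],[43,14],[48,17],[50,0]]
[[1,13],[4,0],[5,20],[14,19],[25,0],[35,13],[40,0],[43,14],[48,17],[50,0]]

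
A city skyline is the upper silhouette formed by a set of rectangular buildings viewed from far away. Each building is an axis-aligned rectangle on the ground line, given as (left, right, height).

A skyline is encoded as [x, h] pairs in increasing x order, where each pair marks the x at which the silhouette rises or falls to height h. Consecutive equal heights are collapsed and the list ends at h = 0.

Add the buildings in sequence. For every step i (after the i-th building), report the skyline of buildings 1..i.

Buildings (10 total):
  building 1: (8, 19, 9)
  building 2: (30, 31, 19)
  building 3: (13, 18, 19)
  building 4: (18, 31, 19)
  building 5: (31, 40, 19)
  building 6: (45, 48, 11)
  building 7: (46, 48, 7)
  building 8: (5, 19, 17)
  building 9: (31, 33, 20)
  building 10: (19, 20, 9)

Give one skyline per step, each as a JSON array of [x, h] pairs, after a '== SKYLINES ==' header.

== SKYLINES ==
[[8,9],[19,0]]
[[8,9],[19,0],[30,19],[31,0]]
[[8,9],[13,19],[18,9],[19,0],[30,19],[31,0]]
[[8,9],[13,19],[31,0]]
[[8,9],[13,19],[40,0]]
[[8,9],[13,19],[40,0],[45,11],[48,0]]
[[8,9],[13,19],[40,0],[45,11],[48,0]]
[[5,17],[13,19],[40,0],[45,11],[48,0]]
[[5,17],[13,19],[31,20],[33,19],[40,0],[45,11],[48,0]]
[[5,17],[13,19],[31,20],[33,19],[40,0],[45,11],[48,0]]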